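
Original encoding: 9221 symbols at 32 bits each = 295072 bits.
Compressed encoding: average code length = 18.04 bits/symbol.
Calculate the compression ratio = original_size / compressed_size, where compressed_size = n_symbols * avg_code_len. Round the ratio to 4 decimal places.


original_size = n_symbols * orig_bits = 9221 * 32 = 295072 bits
compressed_size = n_symbols * avg_code_len = 9221 * 18.04 = 166346.84 bits
ratio = original_size / compressed_size = 295072 / 166346.84 = 1.7738

Compression ratio = 1.7738


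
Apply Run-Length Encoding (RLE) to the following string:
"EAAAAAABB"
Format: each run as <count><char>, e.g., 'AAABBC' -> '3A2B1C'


Scanning runs left to right:
  i=0: run of 'E' x 1 -> '1E'
  i=1: run of 'A' x 6 -> '6A'
  i=7: run of 'B' x 2 -> '2B'

RLE = 1E6A2B


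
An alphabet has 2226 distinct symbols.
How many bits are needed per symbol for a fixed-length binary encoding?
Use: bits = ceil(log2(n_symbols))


log2(2226) = 11.1202
Bracket: 2^11 = 2048 < 2226 <= 2^12 = 4096
So ceil(log2(2226)) = 12

bits = ceil(log2(2226)) = ceil(11.1202) = 12 bits


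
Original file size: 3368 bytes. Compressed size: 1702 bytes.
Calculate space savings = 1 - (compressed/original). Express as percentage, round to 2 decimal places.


ratio = compressed/original = 1702/3368 = 0.505344
savings = 1 - ratio = 1 - 0.505344 = 0.494656
as a percentage: 0.494656 * 100 = 49.47%

Space savings = 1 - 1702/3368 = 49.47%


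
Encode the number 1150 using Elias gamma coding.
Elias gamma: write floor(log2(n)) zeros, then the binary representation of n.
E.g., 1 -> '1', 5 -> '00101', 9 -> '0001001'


num_bits = floor(log2(1150)) + 1 = 11
leading_zeros = num_bits - 1 = 10
binary(1150) = 10001111110

Elias gamma(1150) = '0000000000' + '10001111110' = 000000000010001111110 (21 bits)


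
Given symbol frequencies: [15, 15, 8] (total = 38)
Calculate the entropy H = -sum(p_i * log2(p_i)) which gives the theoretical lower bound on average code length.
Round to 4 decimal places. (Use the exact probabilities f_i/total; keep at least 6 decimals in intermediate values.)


Per-symbol terms -p_i * log2(p_i) with p_i = f_i/38:
  p = 15/38 = 0.394737: log2(p) = -1.341037, -p*log2(p) = 0.529357
  p = 15/38 = 0.394737: log2(p) = -1.341037, -p*log2(p) = 0.529357
  p = 8/38 = 0.210526: log2(p) = -2.247928, -p*log2(p) = 0.473248
H = 0.529357 + 0.529357 + 0.473248 = 1.531962

H = 1.532 bits/symbol


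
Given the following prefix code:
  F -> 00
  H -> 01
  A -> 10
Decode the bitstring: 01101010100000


Decoding step by step:
Bits 01 -> H
Bits 10 -> A
Bits 10 -> A
Bits 10 -> A
Bits 10 -> A
Bits 00 -> F
Bits 00 -> F


Decoded message: HAAAAFF


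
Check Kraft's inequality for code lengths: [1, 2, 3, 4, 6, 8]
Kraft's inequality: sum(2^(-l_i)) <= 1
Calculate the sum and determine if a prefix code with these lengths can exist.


Sum = 2^(-1) + 2^(-2) + 2^(-3) + 2^(-4) + 2^(-6) + 2^(-8)
    = 0.5 + 0.25 + 0.125 + 0.0625 + 0.015625 + 0.00390625
    = 245/256 = 0.95703125
Since 0.95703125 <= 1, Kraft's inequality IS satisfied.
A prefix code with these lengths CAN exist.

Kraft sum = 0.95703125. Satisfied.


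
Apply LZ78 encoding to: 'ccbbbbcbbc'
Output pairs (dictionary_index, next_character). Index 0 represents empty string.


LZ78 encoding steps:
Dictionary: {0: ''}
Step 1: w='' (idx 0), next='c' -> output (0, 'c'), add 'c' as idx 1
Step 2: w='c' (idx 1), next='b' -> output (1, 'b'), add 'cb' as idx 2
Step 3: w='' (idx 0), next='b' -> output (0, 'b'), add 'b' as idx 3
Step 4: w='b' (idx 3), next='b' -> output (3, 'b'), add 'bb' as idx 4
Step 5: w='cb' (idx 2), next='b' -> output (2, 'b'), add 'cbb' as idx 5
Step 6: w='c' (idx 1), end of input -> output (1, '')


Encoded: [(0, 'c'), (1, 'b'), (0, 'b'), (3, 'b'), (2, 'b'), (1, '')]


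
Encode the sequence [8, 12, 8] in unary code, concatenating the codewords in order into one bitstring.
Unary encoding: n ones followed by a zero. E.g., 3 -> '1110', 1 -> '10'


Encode each number as n ones followed by a terminating 0:
  8 -> 111111110 (9 bits)
  12 -> 1111111111110 (13 bits)
  8 -> 111111110 (9 bits)
Total length = 9 + 13 + 9 = 31 bits.

Unary([8, 12, 8]) = 1111111101111111111110111111110 (31 bits)


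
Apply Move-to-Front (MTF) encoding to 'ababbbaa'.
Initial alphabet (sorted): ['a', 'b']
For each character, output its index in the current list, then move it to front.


MTF encoding:
'a': index 0 in ['a', 'b'] -> ['a', 'b']
'b': index 1 in ['a', 'b'] -> ['b', 'a']
'a': index 1 in ['b', 'a'] -> ['a', 'b']
'b': index 1 in ['a', 'b'] -> ['b', 'a']
'b': index 0 in ['b', 'a'] -> ['b', 'a']
'b': index 0 in ['b', 'a'] -> ['b', 'a']
'a': index 1 in ['b', 'a'] -> ['a', 'b']
'a': index 0 in ['a', 'b'] -> ['a', 'b']


Output: [0, 1, 1, 1, 0, 0, 1, 0]


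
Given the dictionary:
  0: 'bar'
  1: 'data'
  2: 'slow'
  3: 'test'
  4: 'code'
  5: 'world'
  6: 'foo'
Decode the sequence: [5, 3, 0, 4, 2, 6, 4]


Look up each index in the dictionary:
  5 -> 'world'
  3 -> 'test'
  0 -> 'bar'
  4 -> 'code'
  2 -> 'slow'
  6 -> 'foo'
  4 -> 'code'

Decoded: "world test bar code slow foo code"


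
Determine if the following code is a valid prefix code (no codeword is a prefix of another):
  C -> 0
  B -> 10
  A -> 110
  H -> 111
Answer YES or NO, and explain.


Checking each pair (does one codeword prefix another?):
  C='0' vs B='10': no prefix
  C='0' vs A='110': no prefix
  C='0' vs H='111': no prefix
  B='10' vs C='0': no prefix
  B='10' vs A='110': no prefix
  B='10' vs H='111': no prefix
  A='110' vs C='0': no prefix
  A='110' vs B='10': no prefix
  A='110' vs H='111': no prefix
  H='111' vs C='0': no prefix
  H='111' vs B='10': no prefix
  H='111' vs A='110': no prefix
No violation found over all pairs.

YES -- this is a valid prefix code. No codeword is a prefix of any other codeword.


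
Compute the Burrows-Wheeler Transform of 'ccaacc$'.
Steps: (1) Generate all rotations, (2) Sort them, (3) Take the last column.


Rotations (sorted):
  0: $ccaacc -> last char: c
  1: aacc$cc -> last char: c
  2: acc$cca -> last char: a
  3: c$ccaac -> last char: c
  4: caacc$c -> last char: c
  5: cc$ccaa -> last char: a
  6: ccaacc$ -> last char: $


BWT = ccacca$


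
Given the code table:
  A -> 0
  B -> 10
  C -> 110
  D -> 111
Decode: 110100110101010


Decoding:
110 -> C
10 -> B
0 -> A
110 -> C
10 -> B
10 -> B
10 -> B


Result: CBACBBB


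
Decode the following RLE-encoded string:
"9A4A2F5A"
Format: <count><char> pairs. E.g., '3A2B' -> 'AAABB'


Expanding each <count><char> pair:
  9A -> 'AAAAAAAAA'
  4A -> 'AAAA'
  2F -> 'FF'
  5A -> 'AAAAA'

Decoded = AAAAAAAAAAAAAFFAAAAA


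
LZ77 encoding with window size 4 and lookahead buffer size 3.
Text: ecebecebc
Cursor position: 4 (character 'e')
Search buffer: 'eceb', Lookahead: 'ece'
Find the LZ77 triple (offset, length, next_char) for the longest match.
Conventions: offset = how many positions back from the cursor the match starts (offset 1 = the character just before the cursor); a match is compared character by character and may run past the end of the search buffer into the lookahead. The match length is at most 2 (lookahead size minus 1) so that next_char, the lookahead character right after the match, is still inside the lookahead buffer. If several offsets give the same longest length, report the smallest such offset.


Try each offset into the search buffer:
  offset=1 (pos 3, char 'b'): match length 0
  offset=2 (pos 2, char 'e'): match length 1
  offset=3 (pos 1, char 'c'): match length 0
  offset=4 (pos 0, char 'e'): match length 2
Longest match has length 2 at offset 4.
next_char = character at position 4 + 2 = 6 -> 'e'

Best match: offset=4, length=2 (matching 'ec' starting at position 0)
LZ77 triple: (4, 2, 'e')


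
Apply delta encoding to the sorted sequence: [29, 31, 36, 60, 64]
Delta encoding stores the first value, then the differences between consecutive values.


First value: 29
Deltas:
  31 - 29 = 2
  36 - 31 = 5
  60 - 36 = 24
  64 - 60 = 4


Delta encoded: [29, 2, 5, 24, 4]


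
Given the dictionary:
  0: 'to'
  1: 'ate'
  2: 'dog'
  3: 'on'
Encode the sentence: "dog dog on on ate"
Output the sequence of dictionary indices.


Look up each word in the dictionary:
  'dog' -> 2
  'dog' -> 2
  'on' -> 3
  'on' -> 3
  'ate' -> 1

Encoded: [2, 2, 3, 3, 1]


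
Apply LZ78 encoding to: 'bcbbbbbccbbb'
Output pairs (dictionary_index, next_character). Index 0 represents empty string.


LZ78 encoding steps:
Dictionary: {0: ''}
Step 1: w='' (idx 0), next='b' -> output (0, 'b'), add 'b' as idx 1
Step 2: w='' (idx 0), next='c' -> output (0, 'c'), add 'c' as idx 2
Step 3: w='b' (idx 1), next='b' -> output (1, 'b'), add 'bb' as idx 3
Step 4: w='bb' (idx 3), next='b' -> output (3, 'b'), add 'bbb' as idx 4
Step 5: w='c' (idx 2), next='c' -> output (2, 'c'), add 'cc' as idx 5
Step 6: w='bbb' (idx 4), end of input -> output (4, '')


Encoded: [(0, 'b'), (0, 'c'), (1, 'b'), (3, 'b'), (2, 'c'), (4, '')]


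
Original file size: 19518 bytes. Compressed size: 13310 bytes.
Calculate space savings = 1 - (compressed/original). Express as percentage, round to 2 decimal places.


ratio = compressed/original = 13310/19518 = 0.681935
savings = 1 - ratio = 1 - 0.681935 = 0.318065
as a percentage: 0.318065 * 100 = 31.81%

Space savings = 1 - 13310/19518 = 31.81%


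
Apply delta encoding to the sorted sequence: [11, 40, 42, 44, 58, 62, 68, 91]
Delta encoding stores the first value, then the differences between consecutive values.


First value: 11
Deltas:
  40 - 11 = 29
  42 - 40 = 2
  44 - 42 = 2
  58 - 44 = 14
  62 - 58 = 4
  68 - 62 = 6
  91 - 68 = 23


Delta encoded: [11, 29, 2, 2, 14, 4, 6, 23]


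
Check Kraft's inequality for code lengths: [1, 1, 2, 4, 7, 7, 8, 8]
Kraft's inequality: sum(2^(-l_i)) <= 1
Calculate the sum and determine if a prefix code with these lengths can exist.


Sum = 2^(-1) + 2^(-1) + 2^(-2) + 2^(-4) + 2^(-7) + 2^(-7) + 2^(-8) + 2^(-8)
    = 0.5 + 0.5 + 0.25 + 0.0625 + 0.0078125 + 0.0078125 + 0.00390625 + 0.00390625
    = 342/256 = 1.3359375
Since 1.3359375 > 1, Kraft's inequality is NOT satisfied.
A prefix code with these lengths CANNOT exist.

Kraft sum = 1.3359375. Not satisfied.


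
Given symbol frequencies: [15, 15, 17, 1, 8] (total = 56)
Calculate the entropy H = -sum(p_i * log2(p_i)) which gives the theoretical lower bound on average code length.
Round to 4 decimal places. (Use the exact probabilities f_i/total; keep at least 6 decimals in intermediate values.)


Per-symbol terms -p_i * log2(p_i) with p_i = f_i/56:
  p = 15/56 = 0.267857: log2(p) = -1.900464, -p*log2(p) = 0.509053
  p = 15/56 = 0.267857: log2(p) = -1.900464, -p*log2(p) = 0.509053
  p = 17/56 = 0.303571: log2(p) = -1.719892, -p*log2(p) = 0.522110
  p = 1/56 = 0.017857: log2(p) = -5.807355, -p*log2(p) = 0.103703
  p = 8/56 = 0.142857: log2(p) = -2.807355, -p*log2(p) = 0.401051
H = 0.509053 + 0.509053 + 0.522110 + 0.103703 + 0.401051 = 2.044970

H = 2.045 bits/symbol


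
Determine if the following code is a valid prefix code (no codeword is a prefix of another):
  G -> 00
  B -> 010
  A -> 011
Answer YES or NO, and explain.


Checking each pair (does one codeword prefix another?):
  G='00' vs B='010': no prefix
  G='00' vs A='011': no prefix
  B='010' vs G='00': no prefix
  B='010' vs A='011': no prefix
  A='011' vs G='00': no prefix
  A='011' vs B='010': no prefix
No violation found over all pairs.

YES -- this is a valid prefix code. No codeword is a prefix of any other codeword.


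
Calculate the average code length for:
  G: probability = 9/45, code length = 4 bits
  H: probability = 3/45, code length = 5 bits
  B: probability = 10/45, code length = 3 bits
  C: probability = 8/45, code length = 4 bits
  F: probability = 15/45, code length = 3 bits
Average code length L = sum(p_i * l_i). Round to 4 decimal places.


Weighted contributions p_i * l_i:
  G: (9/45) * 4 = 36/45
  H: (3/45) * 5 = 15/45
  B: (10/45) * 3 = 30/45
  C: (8/45) * 4 = 32/45
  F: (15/45) * 3 = 45/45
Sum = (36 + 15 + 30 + 32 + 45)/45 = 158/45

L = 158/45 = 3.5111 bits/symbol


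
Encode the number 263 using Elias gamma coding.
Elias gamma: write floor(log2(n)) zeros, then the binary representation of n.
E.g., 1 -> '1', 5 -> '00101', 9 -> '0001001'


num_bits = floor(log2(263)) + 1 = 9
leading_zeros = num_bits - 1 = 8
binary(263) = 100000111

Elias gamma(263) = '00000000' + '100000111' = 00000000100000111 (17 bits)


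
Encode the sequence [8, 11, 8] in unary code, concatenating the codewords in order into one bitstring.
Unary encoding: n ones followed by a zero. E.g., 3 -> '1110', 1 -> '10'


Encode each number as n ones followed by a terminating 0:
  8 -> 111111110 (9 bits)
  11 -> 111111111110 (12 bits)
  8 -> 111111110 (9 bits)
Total length = 9 + 12 + 9 = 30 bits.

Unary([8, 11, 8]) = 111111110111111111110111111110 (30 bits)


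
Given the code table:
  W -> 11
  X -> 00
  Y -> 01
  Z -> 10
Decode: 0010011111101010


Decoding:
00 -> X
10 -> Z
01 -> Y
11 -> W
11 -> W
10 -> Z
10 -> Z
10 -> Z


Result: XZYWWZZZ


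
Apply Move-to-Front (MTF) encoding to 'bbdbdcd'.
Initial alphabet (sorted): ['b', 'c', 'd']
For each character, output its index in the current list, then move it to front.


MTF encoding:
'b': index 0 in ['b', 'c', 'd'] -> ['b', 'c', 'd']
'b': index 0 in ['b', 'c', 'd'] -> ['b', 'c', 'd']
'd': index 2 in ['b', 'c', 'd'] -> ['d', 'b', 'c']
'b': index 1 in ['d', 'b', 'c'] -> ['b', 'd', 'c']
'd': index 1 in ['b', 'd', 'c'] -> ['d', 'b', 'c']
'c': index 2 in ['d', 'b', 'c'] -> ['c', 'd', 'b']
'd': index 1 in ['c', 'd', 'b'] -> ['d', 'c', 'b']


Output: [0, 0, 2, 1, 1, 2, 1]


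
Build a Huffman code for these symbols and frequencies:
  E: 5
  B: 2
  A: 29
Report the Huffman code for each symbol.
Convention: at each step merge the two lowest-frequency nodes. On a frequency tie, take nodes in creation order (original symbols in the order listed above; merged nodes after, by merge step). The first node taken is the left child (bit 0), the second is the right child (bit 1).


Huffman tree construction:
Step 1: Merge B(2) + E(5) = 7
Step 2: Merge (B+E)(7) + A(29) = 36
Read each symbol's code off the tree from the root (left child = 0, right child = 1).

Codes:
  E: 01 (length 2)
  B: 00 (length 2)
  A: 1 (length 1)
Average code length: 43/36 = 1.1944 bits/symbol


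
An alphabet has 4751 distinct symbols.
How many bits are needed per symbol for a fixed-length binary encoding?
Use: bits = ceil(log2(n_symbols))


log2(4751) = 12.214
Bracket: 2^12 = 4096 < 4751 <= 2^13 = 8192
So ceil(log2(4751)) = 13

bits = ceil(log2(4751)) = ceil(12.214) = 13 bits


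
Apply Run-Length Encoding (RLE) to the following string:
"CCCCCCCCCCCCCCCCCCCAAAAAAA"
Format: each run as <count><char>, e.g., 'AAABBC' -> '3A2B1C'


Scanning runs left to right:
  i=0: run of 'C' x 19 -> '19C'
  i=19: run of 'A' x 7 -> '7A'

RLE = 19C7A


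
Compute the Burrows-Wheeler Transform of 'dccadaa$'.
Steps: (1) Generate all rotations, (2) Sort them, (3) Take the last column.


Rotations (sorted):
  0: $dccadaa -> last char: a
  1: a$dccada -> last char: a
  2: aa$dccad -> last char: d
  3: adaa$dcc -> last char: c
  4: cadaa$dc -> last char: c
  5: ccadaa$d -> last char: d
  6: daa$dcca -> last char: a
  7: dccadaa$ -> last char: $


BWT = aadccda$


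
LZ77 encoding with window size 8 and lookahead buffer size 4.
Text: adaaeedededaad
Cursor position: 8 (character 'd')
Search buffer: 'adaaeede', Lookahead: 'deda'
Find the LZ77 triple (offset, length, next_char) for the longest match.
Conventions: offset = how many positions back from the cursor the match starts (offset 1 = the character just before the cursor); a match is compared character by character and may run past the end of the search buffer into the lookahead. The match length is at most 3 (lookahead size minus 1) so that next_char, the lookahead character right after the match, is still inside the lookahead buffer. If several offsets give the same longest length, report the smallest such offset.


Try each offset into the search buffer:
  offset=1 (pos 7, char 'e'): match length 0
  offset=2 (pos 6, char 'd'): match length 3
  offset=3 (pos 5, char 'e'): match length 0
  offset=4 (pos 4, char 'e'): match length 0
  offset=5 (pos 3, char 'a'): match length 0
  offset=6 (pos 2, char 'a'): match length 0
  offset=7 (pos 1, char 'd'): match length 1
  offset=8 (pos 0, char 'a'): match length 0
Longest match has length 3 at offset 2.
next_char = character at position 8 + 3 = 11 -> 'a'

Best match: offset=2, length=3 (matching 'ded' starting at position 6)
LZ77 triple: (2, 3, 'a')


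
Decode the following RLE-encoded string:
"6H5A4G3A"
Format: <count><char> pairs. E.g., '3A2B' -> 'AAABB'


Expanding each <count><char> pair:
  6H -> 'HHHHHH'
  5A -> 'AAAAA'
  4G -> 'GGGG'
  3A -> 'AAA'

Decoded = HHHHHHAAAAAGGGGAAA


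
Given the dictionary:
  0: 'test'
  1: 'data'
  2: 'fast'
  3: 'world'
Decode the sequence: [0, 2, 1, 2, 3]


Look up each index in the dictionary:
  0 -> 'test'
  2 -> 'fast'
  1 -> 'data'
  2 -> 'fast'
  3 -> 'world'

Decoded: "test fast data fast world"


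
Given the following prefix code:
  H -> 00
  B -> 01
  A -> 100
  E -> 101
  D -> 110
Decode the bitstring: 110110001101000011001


Decoding step by step:
Bits 110 -> D
Bits 110 -> D
Bits 00 -> H
Bits 110 -> D
Bits 100 -> A
Bits 00 -> H
Bits 110 -> D
Bits 01 -> B


Decoded message: DDHDAHDB


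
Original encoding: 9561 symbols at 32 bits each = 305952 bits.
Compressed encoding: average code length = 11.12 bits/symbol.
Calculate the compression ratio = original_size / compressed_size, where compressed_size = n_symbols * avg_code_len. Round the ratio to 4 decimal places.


original_size = n_symbols * orig_bits = 9561 * 32 = 305952 bits
compressed_size = n_symbols * avg_code_len = 9561 * 11.12 = 106318.32 bits
ratio = original_size / compressed_size = 305952 / 106318.32 = 2.8777

Compression ratio = 2.8777


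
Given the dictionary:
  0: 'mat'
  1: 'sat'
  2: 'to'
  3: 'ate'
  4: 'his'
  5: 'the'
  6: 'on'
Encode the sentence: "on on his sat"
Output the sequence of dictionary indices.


Look up each word in the dictionary:
  'on' -> 6
  'on' -> 6
  'his' -> 4
  'sat' -> 1

Encoded: [6, 6, 4, 1]


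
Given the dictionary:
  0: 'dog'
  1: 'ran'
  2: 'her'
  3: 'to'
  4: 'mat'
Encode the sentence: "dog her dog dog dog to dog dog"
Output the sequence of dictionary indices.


Look up each word in the dictionary:
  'dog' -> 0
  'her' -> 2
  'dog' -> 0
  'dog' -> 0
  'dog' -> 0
  'to' -> 3
  'dog' -> 0
  'dog' -> 0

Encoded: [0, 2, 0, 0, 0, 3, 0, 0]


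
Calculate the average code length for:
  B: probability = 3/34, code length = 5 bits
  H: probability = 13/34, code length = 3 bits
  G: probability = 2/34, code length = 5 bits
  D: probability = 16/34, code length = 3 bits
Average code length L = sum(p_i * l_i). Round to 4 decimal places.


Weighted contributions p_i * l_i:
  B: (3/34) * 5 = 15/34
  H: (13/34) * 3 = 39/34
  G: (2/34) * 5 = 10/34
  D: (16/34) * 3 = 48/34
Sum = (15 + 39 + 10 + 48)/34 = 112/34

L = 112/34 = 3.2941 bits/symbol


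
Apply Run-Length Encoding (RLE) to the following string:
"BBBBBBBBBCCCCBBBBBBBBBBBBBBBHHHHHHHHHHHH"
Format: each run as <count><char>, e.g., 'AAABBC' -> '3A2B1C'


Scanning runs left to right:
  i=0: run of 'B' x 9 -> '9B'
  i=9: run of 'C' x 4 -> '4C'
  i=13: run of 'B' x 15 -> '15B'
  i=28: run of 'H' x 12 -> '12H'

RLE = 9B4C15B12H


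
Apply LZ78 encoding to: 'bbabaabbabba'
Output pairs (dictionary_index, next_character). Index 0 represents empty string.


LZ78 encoding steps:
Dictionary: {0: ''}
Step 1: w='' (idx 0), next='b' -> output (0, 'b'), add 'b' as idx 1
Step 2: w='b' (idx 1), next='a' -> output (1, 'a'), add 'ba' as idx 2
Step 3: w='ba' (idx 2), next='a' -> output (2, 'a'), add 'baa' as idx 3
Step 4: w='b' (idx 1), next='b' -> output (1, 'b'), add 'bb' as idx 4
Step 5: w='' (idx 0), next='a' -> output (0, 'a'), add 'a' as idx 5
Step 6: w='bb' (idx 4), next='a' -> output (4, 'a'), add 'bba' as idx 6


Encoded: [(0, 'b'), (1, 'a'), (2, 'a'), (1, 'b'), (0, 'a'), (4, 'a')]


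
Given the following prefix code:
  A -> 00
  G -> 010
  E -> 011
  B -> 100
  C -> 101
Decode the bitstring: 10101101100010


Decoding step by step:
Bits 101 -> C
Bits 011 -> E
Bits 011 -> E
Bits 00 -> A
Bits 010 -> G


Decoded message: CEEAG


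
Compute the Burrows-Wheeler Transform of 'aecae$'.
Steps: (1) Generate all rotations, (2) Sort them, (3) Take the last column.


Rotations (sorted):
  0: $aecae -> last char: e
  1: ae$aec -> last char: c
  2: aecae$ -> last char: $
  3: cae$ae -> last char: e
  4: e$aeca -> last char: a
  5: ecae$a -> last char: a


BWT = ec$eaa


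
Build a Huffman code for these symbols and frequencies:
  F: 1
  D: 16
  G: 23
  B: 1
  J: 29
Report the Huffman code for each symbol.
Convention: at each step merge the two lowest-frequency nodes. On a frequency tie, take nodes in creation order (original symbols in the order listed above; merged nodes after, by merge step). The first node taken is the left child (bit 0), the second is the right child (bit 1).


Huffman tree construction:
Step 1: Merge F(1) + B(1) = 2
Step 2: Merge (F+B)(2) + D(16) = 18
Step 3: Merge ((F+B)+D)(18) + G(23) = 41
Step 4: Merge J(29) + (((F+B)+D)+G)(41) = 70
Read each symbol's code off the tree from the root (left child = 0, right child = 1).

Codes:
  F: 1000 (length 4)
  D: 101 (length 3)
  G: 11 (length 2)
  B: 1001 (length 4)
  J: 0 (length 1)
Average code length: 131/70 = 1.8714 bits/symbol


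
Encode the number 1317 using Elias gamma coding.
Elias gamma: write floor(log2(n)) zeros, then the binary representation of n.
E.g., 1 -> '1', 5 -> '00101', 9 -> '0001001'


num_bits = floor(log2(1317)) + 1 = 11
leading_zeros = num_bits - 1 = 10
binary(1317) = 10100100101

Elias gamma(1317) = '0000000000' + '10100100101' = 000000000010100100101 (21 bits)


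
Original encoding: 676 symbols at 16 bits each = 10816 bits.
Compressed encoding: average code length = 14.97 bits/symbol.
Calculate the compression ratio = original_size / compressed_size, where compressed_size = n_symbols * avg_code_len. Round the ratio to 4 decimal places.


original_size = n_symbols * orig_bits = 676 * 16 = 10816 bits
compressed_size = n_symbols * avg_code_len = 676 * 14.97 = 10119.72 bits
ratio = original_size / compressed_size = 10816 / 10119.72 = 1.0688

Compression ratio = 1.0688


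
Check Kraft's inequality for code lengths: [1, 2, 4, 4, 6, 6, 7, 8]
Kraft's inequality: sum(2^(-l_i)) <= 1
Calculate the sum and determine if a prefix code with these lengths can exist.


Sum = 2^(-1) + 2^(-2) + 2^(-4) + 2^(-4) + 2^(-6) + 2^(-6) + 2^(-7) + 2^(-8)
    = 0.5 + 0.25 + 0.0625 + 0.0625 + 0.015625 + 0.015625 + 0.0078125 + 0.00390625
    = 235/256 = 0.91796875
Since 0.91796875 <= 1, Kraft's inequality IS satisfied.
A prefix code with these lengths CAN exist.

Kraft sum = 0.91796875. Satisfied.


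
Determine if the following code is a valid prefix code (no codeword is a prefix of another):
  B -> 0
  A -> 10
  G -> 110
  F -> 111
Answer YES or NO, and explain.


Checking each pair (does one codeword prefix another?):
  B='0' vs A='10': no prefix
  B='0' vs G='110': no prefix
  B='0' vs F='111': no prefix
  A='10' vs B='0': no prefix
  A='10' vs G='110': no prefix
  A='10' vs F='111': no prefix
  G='110' vs B='0': no prefix
  G='110' vs A='10': no prefix
  G='110' vs F='111': no prefix
  F='111' vs B='0': no prefix
  F='111' vs A='10': no prefix
  F='111' vs G='110': no prefix
No violation found over all pairs.

YES -- this is a valid prefix code. No codeword is a prefix of any other codeword.


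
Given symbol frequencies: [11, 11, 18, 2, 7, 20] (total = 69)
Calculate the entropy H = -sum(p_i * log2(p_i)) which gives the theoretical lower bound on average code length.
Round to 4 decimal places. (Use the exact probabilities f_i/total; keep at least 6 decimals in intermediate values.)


Per-symbol terms -p_i * log2(p_i) with p_i = f_i/69:
  p = 11/69 = 0.159420: log2(p) = -2.649093, -p*log2(p) = 0.422319
  p = 11/69 = 0.159420: log2(p) = -2.649093, -p*log2(p) = 0.422319
  p = 18/69 = 0.260870: log2(p) = -1.938599, -p*log2(p) = 0.505722
  p = 2/69 = 0.028986: log2(p) = -5.108524, -p*log2(p) = 0.148073
  p = 7/69 = 0.101449: log2(p) = -3.301170, -p*log2(p) = 0.334901
  p = 20/69 = 0.289855: log2(p) = -1.786596, -p*log2(p) = 0.517854
H = 0.422319 + 0.422319 + 0.505722 + 0.148073 + 0.334901 + 0.517854 = 2.351188

H = 2.3512 bits/symbol


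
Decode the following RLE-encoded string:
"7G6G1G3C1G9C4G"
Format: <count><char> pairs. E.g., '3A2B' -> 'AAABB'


Expanding each <count><char> pair:
  7G -> 'GGGGGGG'
  6G -> 'GGGGGG'
  1G -> 'G'
  3C -> 'CCC'
  1G -> 'G'
  9C -> 'CCCCCCCCC'
  4G -> 'GGGG'

Decoded = GGGGGGGGGGGGGGCCCGCCCCCCCCCGGGG


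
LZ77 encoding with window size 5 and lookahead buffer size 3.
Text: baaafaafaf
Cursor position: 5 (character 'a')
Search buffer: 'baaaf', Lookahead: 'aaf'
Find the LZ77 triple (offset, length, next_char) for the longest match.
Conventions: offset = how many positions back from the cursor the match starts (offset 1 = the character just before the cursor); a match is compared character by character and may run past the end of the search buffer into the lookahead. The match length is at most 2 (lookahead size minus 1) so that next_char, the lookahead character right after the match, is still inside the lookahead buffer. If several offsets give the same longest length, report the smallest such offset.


Try each offset into the search buffer:
  offset=1 (pos 4, char 'f'): match length 0
  offset=2 (pos 3, char 'a'): match length 1
  offset=3 (pos 2, char 'a'): match length 2
  offset=4 (pos 1, char 'a'): match length 2
  offset=5 (pos 0, char 'b'): match length 0
Longest match has length 2, found at offsets 3, 4; take the smallest, offset 3.
next_char = character at position 5 + 2 = 7 -> 'f'

Best match: offset=3, length=2 (matching 'aa' starting at position 2)
LZ77 triple: (3, 2, 'f')


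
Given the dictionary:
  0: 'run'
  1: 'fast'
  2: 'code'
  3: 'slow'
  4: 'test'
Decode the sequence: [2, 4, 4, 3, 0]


Look up each index in the dictionary:
  2 -> 'code'
  4 -> 'test'
  4 -> 'test'
  3 -> 'slow'
  0 -> 'run'

Decoded: "code test test slow run"


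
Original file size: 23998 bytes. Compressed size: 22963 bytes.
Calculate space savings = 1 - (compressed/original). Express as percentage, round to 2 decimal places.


ratio = compressed/original = 22963/23998 = 0.956871
savings = 1 - ratio = 1 - 0.956871 = 0.043129
as a percentage: 0.043129 * 100 = 4.31%

Space savings = 1 - 22963/23998 = 4.31%


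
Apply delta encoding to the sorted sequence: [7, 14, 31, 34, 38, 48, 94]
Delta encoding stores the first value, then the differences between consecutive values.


First value: 7
Deltas:
  14 - 7 = 7
  31 - 14 = 17
  34 - 31 = 3
  38 - 34 = 4
  48 - 38 = 10
  94 - 48 = 46


Delta encoded: [7, 7, 17, 3, 4, 10, 46]


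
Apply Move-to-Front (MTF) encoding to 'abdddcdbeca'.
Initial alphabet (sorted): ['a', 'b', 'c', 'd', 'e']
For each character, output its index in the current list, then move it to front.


MTF encoding:
'a': index 0 in ['a', 'b', 'c', 'd', 'e'] -> ['a', 'b', 'c', 'd', 'e']
'b': index 1 in ['a', 'b', 'c', 'd', 'e'] -> ['b', 'a', 'c', 'd', 'e']
'd': index 3 in ['b', 'a', 'c', 'd', 'e'] -> ['d', 'b', 'a', 'c', 'e']
'd': index 0 in ['d', 'b', 'a', 'c', 'e'] -> ['d', 'b', 'a', 'c', 'e']
'd': index 0 in ['d', 'b', 'a', 'c', 'e'] -> ['d', 'b', 'a', 'c', 'e']
'c': index 3 in ['d', 'b', 'a', 'c', 'e'] -> ['c', 'd', 'b', 'a', 'e']
'd': index 1 in ['c', 'd', 'b', 'a', 'e'] -> ['d', 'c', 'b', 'a', 'e']
'b': index 2 in ['d', 'c', 'b', 'a', 'e'] -> ['b', 'd', 'c', 'a', 'e']
'e': index 4 in ['b', 'd', 'c', 'a', 'e'] -> ['e', 'b', 'd', 'c', 'a']
'c': index 3 in ['e', 'b', 'd', 'c', 'a'] -> ['c', 'e', 'b', 'd', 'a']
'a': index 4 in ['c', 'e', 'b', 'd', 'a'] -> ['a', 'c', 'e', 'b', 'd']


Output: [0, 1, 3, 0, 0, 3, 1, 2, 4, 3, 4]


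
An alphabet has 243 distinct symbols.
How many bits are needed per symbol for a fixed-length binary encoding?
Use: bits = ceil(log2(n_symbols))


log2(243) = 7.9248
Bracket: 2^7 = 128 < 243 <= 2^8 = 256
So ceil(log2(243)) = 8

bits = ceil(log2(243)) = ceil(7.9248) = 8 bits


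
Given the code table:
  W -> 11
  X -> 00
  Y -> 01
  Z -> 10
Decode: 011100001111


Decoding:
01 -> Y
11 -> W
00 -> X
00 -> X
11 -> W
11 -> W


Result: YWXXWW


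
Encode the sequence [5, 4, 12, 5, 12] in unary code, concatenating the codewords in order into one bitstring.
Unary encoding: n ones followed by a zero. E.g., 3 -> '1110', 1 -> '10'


Encode each number as n ones followed by a terminating 0:
  5 -> 111110 (6 bits)
  4 -> 11110 (5 bits)
  12 -> 1111111111110 (13 bits)
  5 -> 111110 (6 bits)
  12 -> 1111111111110 (13 bits)
Total length = 6 + 5 + 13 + 6 + 13 = 43 bits.

Unary([5, 4, 12, 5, 12]) = 1111101111011111111111101111101111111111110 (43 bits)


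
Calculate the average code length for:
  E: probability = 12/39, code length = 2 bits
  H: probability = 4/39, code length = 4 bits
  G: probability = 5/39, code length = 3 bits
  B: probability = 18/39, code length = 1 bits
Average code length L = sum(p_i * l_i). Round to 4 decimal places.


Weighted contributions p_i * l_i:
  E: (12/39) * 2 = 24/39
  H: (4/39) * 4 = 16/39
  G: (5/39) * 3 = 15/39
  B: (18/39) * 1 = 18/39
Sum = (24 + 16 + 15 + 18)/39 = 73/39

L = 73/39 = 1.8718 bits/symbol


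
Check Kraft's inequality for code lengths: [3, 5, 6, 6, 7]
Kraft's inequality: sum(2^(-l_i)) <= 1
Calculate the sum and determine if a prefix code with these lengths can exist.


Sum = 2^(-3) + 2^(-5) + 2^(-6) + 2^(-6) + 2^(-7)
    = 0.125 + 0.03125 + 0.015625 + 0.015625 + 0.0078125
    = 25/128 = 0.1953125
Since 0.1953125 <= 1, Kraft's inequality IS satisfied.
A prefix code with these lengths CAN exist.

Kraft sum = 0.1953125. Satisfied.


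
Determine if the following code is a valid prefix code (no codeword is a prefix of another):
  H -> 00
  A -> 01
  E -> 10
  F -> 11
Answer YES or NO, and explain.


Checking each pair (does one codeword prefix another?):
  H='00' vs A='01': no prefix
  H='00' vs E='10': no prefix
  H='00' vs F='11': no prefix
  A='01' vs H='00': no prefix
  A='01' vs E='10': no prefix
  A='01' vs F='11': no prefix
  E='10' vs H='00': no prefix
  E='10' vs A='01': no prefix
  E='10' vs F='11': no prefix
  F='11' vs H='00': no prefix
  F='11' vs A='01': no prefix
  F='11' vs E='10': no prefix
No violation found over all pairs.

YES -- this is a valid prefix code. No codeword is a prefix of any other codeword.


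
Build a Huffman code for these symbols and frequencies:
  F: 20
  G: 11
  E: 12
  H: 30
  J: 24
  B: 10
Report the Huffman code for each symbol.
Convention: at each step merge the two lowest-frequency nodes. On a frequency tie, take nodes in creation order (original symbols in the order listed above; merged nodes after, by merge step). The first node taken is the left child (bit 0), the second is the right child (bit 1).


Huffman tree construction:
Step 1: Merge B(10) + G(11) = 21
Step 2: Merge E(12) + F(20) = 32
Step 3: Merge (B+G)(21) + J(24) = 45
Step 4: Merge H(30) + (E+F)(32) = 62
Step 5: Merge ((B+G)+J)(45) + (H+(E+F))(62) = 107
Read each symbol's code off the tree from the root (left child = 0, right child = 1).

Codes:
  F: 111 (length 3)
  G: 001 (length 3)
  E: 110 (length 3)
  H: 10 (length 2)
  J: 01 (length 2)
  B: 000 (length 3)
Average code length: 267/107 = 2.4953 bits/symbol


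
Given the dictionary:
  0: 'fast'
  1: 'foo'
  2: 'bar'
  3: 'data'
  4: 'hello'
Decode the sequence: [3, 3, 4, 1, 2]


Look up each index in the dictionary:
  3 -> 'data'
  3 -> 'data'
  4 -> 'hello'
  1 -> 'foo'
  2 -> 'bar'

Decoded: "data data hello foo bar"


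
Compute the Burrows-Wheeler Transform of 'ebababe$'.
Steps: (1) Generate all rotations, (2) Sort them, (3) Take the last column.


Rotations (sorted):
  0: $ebababe -> last char: e
  1: ababe$eb -> last char: b
  2: abe$ebab -> last char: b
  3: bababe$e -> last char: e
  4: babe$eba -> last char: a
  5: be$ebaba -> last char: a
  6: e$ebabab -> last char: b
  7: ebababe$ -> last char: $


BWT = ebbeaab$


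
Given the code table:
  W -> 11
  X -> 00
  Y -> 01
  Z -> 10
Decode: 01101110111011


Decoding:
01 -> Y
10 -> Z
11 -> W
10 -> Z
11 -> W
10 -> Z
11 -> W


Result: YZWZWZW


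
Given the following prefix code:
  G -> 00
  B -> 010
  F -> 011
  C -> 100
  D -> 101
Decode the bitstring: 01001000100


Decoding step by step:
Bits 010 -> B
Bits 010 -> B
Bits 00 -> G
Bits 100 -> C


Decoded message: BBGC


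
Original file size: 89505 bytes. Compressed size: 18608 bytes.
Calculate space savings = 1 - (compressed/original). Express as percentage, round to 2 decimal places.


ratio = compressed/original = 18608/89505 = 0.207899
savings = 1 - ratio = 1 - 0.207899 = 0.792101
as a percentage: 0.792101 * 100 = 79.21%

Space savings = 1 - 18608/89505 = 79.21%


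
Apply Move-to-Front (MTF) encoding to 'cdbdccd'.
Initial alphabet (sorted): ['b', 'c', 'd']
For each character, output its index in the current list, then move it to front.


MTF encoding:
'c': index 1 in ['b', 'c', 'd'] -> ['c', 'b', 'd']
'd': index 2 in ['c', 'b', 'd'] -> ['d', 'c', 'b']
'b': index 2 in ['d', 'c', 'b'] -> ['b', 'd', 'c']
'd': index 1 in ['b', 'd', 'c'] -> ['d', 'b', 'c']
'c': index 2 in ['d', 'b', 'c'] -> ['c', 'd', 'b']
'c': index 0 in ['c', 'd', 'b'] -> ['c', 'd', 'b']
'd': index 1 in ['c', 'd', 'b'] -> ['d', 'c', 'b']


Output: [1, 2, 2, 1, 2, 0, 1]


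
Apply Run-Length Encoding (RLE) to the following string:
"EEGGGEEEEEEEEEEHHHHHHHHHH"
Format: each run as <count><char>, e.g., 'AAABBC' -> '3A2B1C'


Scanning runs left to right:
  i=0: run of 'E' x 2 -> '2E'
  i=2: run of 'G' x 3 -> '3G'
  i=5: run of 'E' x 10 -> '10E'
  i=15: run of 'H' x 10 -> '10H'

RLE = 2E3G10E10H


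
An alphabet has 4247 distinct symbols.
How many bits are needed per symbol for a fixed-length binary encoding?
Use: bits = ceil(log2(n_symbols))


log2(4247) = 12.0522
Bracket: 2^12 = 4096 < 4247 <= 2^13 = 8192
So ceil(log2(4247)) = 13

bits = ceil(log2(4247)) = ceil(12.0522) = 13 bits


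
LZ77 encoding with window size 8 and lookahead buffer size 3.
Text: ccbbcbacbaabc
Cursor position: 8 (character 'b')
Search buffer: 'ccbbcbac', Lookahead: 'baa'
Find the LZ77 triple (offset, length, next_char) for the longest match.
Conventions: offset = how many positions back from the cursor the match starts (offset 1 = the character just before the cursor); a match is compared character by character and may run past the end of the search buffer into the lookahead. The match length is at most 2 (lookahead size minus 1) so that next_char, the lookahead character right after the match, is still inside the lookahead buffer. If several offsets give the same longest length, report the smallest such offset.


Try each offset into the search buffer:
  offset=1 (pos 7, char 'c'): match length 0
  offset=2 (pos 6, char 'a'): match length 0
  offset=3 (pos 5, char 'b'): match length 2
  offset=4 (pos 4, char 'c'): match length 0
  offset=5 (pos 3, char 'b'): match length 1
  offset=6 (pos 2, char 'b'): match length 1
  offset=7 (pos 1, char 'c'): match length 0
  offset=8 (pos 0, char 'c'): match length 0
Longest match has length 2 at offset 3.
next_char = character at position 8 + 2 = 10 -> 'a'

Best match: offset=3, length=2 (matching 'ba' starting at position 5)
LZ77 triple: (3, 2, 'a')


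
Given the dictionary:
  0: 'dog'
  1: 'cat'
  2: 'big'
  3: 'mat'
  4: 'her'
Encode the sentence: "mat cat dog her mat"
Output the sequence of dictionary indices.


Look up each word in the dictionary:
  'mat' -> 3
  'cat' -> 1
  'dog' -> 0
  'her' -> 4
  'mat' -> 3

Encoded: [3, 1, 0, 4, 3]


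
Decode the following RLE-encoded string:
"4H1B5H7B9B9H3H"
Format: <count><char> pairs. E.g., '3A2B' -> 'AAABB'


Expanding each <count><char> pair:
  4H -> 'HHHH'
  1B -> 'B'
  5H -> 'HHHHH'
  7B -> 'BBBBBBB'
  9B -> 'BBBBBBBBB'
  9H -> 'HHHHHHHHH'
  3H -> 'HHH'

Decoded = HHHHBHHHHHBBBBBBBBBBBBBBBBHHHHHHHHHHHH


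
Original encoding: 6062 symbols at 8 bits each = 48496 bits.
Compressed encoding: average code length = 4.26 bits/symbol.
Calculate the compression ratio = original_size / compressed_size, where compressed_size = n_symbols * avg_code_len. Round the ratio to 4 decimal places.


original_size = n_symbols * orig_bits = 6062 * 8 = 48496 bits
compressed_size = n_symbols * avg_code_len = 6062 * 4.26 = 25824.12 bits
ratio = original_size / compressed_size = 48496 / 25824.12 = 1.8779

Compression ratio = 1.8779


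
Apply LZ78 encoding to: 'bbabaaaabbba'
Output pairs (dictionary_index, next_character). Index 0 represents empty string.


LZ78 encoding steps:
Dictionary: {0: ''}
Step 1: w='' (idx 0), next='b' -> output (0, 'b'), add 'b' as idx 1
Step 2: w='b' (idx 1), next='a' -> output (1, 'a'), add 'ba' as idx 2
Step 3: w='ba' (idx 2), next='a' -> output (2, 'a'), add 'baa' as idx 3
Step 4: w='' (idx 0), next='a' -> output (0, 'a'), add 'a' as idx 4
Step 5: w='a' (idx 4), next='b' -> output (4, 'b'), add 'ab' as idx 5
Step 6: w='b' (idx 1), next='b' -> output (1, 'b'), add 'bb' as idx 6
Step 7: w='a' (idx 4), end of input -> output (4, '')


Encoded: [(0, 'b'), (1, 'a'), (2, 'a'), (0, 'a'), (4, 'b'), (1, 'b'), (4, '')]


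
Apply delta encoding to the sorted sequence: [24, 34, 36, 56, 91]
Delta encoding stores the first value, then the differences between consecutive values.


First value: 24
Deltas:
  34 - 24 = 10
  36 - 34 = 2
  56 - 36 = 20
  91 - 56 = 35


Delta encoded: [24, 10, 2, 20, 35]


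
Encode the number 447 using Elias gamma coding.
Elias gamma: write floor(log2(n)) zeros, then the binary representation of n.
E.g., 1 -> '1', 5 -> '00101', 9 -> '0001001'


num_bits = floor(log2(447)) + 1 = 9
leading_zeros = num_bits - 1 = 8
binary(447) = 110111111

Elias gamma(447) = '00000000' + '110111111' = 00000000110111111 (17 bits)


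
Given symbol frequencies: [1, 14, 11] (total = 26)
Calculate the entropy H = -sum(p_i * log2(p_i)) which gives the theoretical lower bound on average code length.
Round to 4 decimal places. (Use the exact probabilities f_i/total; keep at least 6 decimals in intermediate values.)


Per-symbol terms -p_i * log2(p_i) with p_i = f_i/26:
  p = 1/26 = 0.038462: log2(p) = -4.700440, -p*log2(p) = 0.180786
  p = 14/26 = 0.538462: log2(p) = -0.893085, -p*log2(p) = 0.480892
  p = 11/26 = 0.423077: log2(p) = -1.241008, -p*log2(p) = 0.525042
H = 0.180786 + 0.480892 + 0.525042 = 1.186720

H = 1.1867 bits/symbol


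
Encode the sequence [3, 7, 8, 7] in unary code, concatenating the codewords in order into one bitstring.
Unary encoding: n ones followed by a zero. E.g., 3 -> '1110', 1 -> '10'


Encode each number as n ones followed by a terminating 0:
  3 -> 1110 (4 bits)
  7 -> 11111110 (8 bits)
  8 -> 111111110 (9 bits)
  7 -> 11111110 (8 bits)
Total length = 4 + 8 + 9 + 8 = 29 bits.

Unary([3, 7, 8, 7]) = 11101111111011111111011111110 (29 bits)


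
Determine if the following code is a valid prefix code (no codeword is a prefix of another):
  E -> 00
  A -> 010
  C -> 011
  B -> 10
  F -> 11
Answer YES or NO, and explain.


Checking each pair (does one codeword prefix another?):
  E='00' vs A='010': no prefix
  E='00' vs C='011': no prefix
  E='00' vs B='10': no prefix
  E='00' vs F='11': no prefix
  A='010' vs E='00': no prefix
  A='010' vs C='011': no prefix
  A='010' vs B='10': no prefix
  A='010' vs F='11': no prefix
  C='011' vs E='00': no prefix
  C='011' vs A='010': no prefix
  C='011' vs B='10': no prefix
  C='011' vs F='11': no prefix
  B='10' vs E='00': no prefix
  B='10' vs A='010': no prefix
  B='10' vs C='011': no prefix
  B='10' vs F='11': no prefix
  F='11' vs E='00': no prefix
  F='11' vs A='010': no prefix
  F='11' vs C='011': no prefix
  F='11' vs B='10': no prefix
No violation found over all pairs.

YES -- this is a valid prefix code. No codeword is a prefix of any other codeword.


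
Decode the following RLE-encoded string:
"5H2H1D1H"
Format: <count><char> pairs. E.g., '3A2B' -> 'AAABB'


Expanding each <count><char> pair:
  5H -> 'HHHHH'
  2H -> 'HH'
  1D -> 'D'
  1H -> 'H'

Decoded = HHHHHHHDH
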